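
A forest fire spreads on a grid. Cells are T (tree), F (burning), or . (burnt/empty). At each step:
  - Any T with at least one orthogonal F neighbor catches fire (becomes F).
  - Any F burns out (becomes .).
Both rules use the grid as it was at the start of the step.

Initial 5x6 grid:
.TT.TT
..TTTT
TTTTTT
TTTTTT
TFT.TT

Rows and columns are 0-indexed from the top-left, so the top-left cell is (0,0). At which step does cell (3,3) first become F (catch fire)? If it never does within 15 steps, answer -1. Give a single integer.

Step 1: cell (3,3)='T' (+3 fires, +1 burnt)
Step 2: cell (3,3)='T' (+3 fires, +3 burnt)
Step 3: cell (3,3)='F' (+3 fires, +3 burnt)
  -> target ignites at step 3
Step 4: cell (3,3)='.' (+3 fires, +3 burnt)
Step 5: cell (3,3)='.' (+5 fires, +3 burnt)
Step 6: cell (3,3)='.' (+4 fires, +5 burnt)
Step 7: cell (3,3)='.' (+2 fires, +4 burnt)
Step 8: cell (3,3)='.' (+1 fires, +2 burnt)
Step 9: cell (3,3)='.' (+0 fires, +1 burnt)
  fire out at step 9

3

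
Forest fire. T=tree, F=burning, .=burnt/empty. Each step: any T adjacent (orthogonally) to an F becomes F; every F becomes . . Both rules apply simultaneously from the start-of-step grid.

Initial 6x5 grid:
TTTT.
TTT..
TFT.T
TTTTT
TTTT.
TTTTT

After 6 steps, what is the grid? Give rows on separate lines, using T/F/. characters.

Step 1: 4 trees catch fire, 1 burn out
  TTTT.
  TFT..
  F.F.T
  TFTTT
  TTTT.
  TTTTT
Step 2: 6 trees catch fire, 4 burn out
  TFTT.
  F.F..
  ....T
  F.FTT
  TFTT.
  TTTTT
Step 3: 6 trees catch fire, 6 burn out
  F.FT.
  .....
  ....T
  ...FT
  F.FT.
  TFTTT
Step 4: 5 trees catch fire, 6 burn out
  ...F.
  .....
  ....T
  ....F
  ...F.
  F.FTT
Step 5: 2 trees catch fire, 5 burn out
  .....
  .....
  ....F
  .....
  .....
  ...FT
Step 6: 1 trees catch fire, 2 burn out
  .....
  .....
  .....
  .....
  .....
  ....F

.....
.....
.....
.....
.....
....F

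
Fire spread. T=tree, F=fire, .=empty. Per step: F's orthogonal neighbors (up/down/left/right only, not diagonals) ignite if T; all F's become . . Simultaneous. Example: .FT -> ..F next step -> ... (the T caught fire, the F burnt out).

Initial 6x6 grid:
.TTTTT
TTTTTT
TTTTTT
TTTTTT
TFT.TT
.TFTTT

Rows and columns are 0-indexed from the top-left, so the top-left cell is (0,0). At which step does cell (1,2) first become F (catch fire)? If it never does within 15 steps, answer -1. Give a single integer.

Step 1: cell (1,2)='T' (+5 fires, +2 burnt)
Step 2: cell (1,2)='T' (+4 fires, +5 burnt)
Step 3: cell (1,2)='T' (+6 fires, +4 burnt)
Step 4: cell (1,2)='F' (+6 fires, +6 burnt)
  -> target ignites at step 4
Step 5: cell (1,2)='.' (+4 fires, +6 burnt)
Step 6: cell (1,2)='.' (+3 fires, +4 burnt)
Step 7: cell (1,2)='.' (+2 fires, +3 burnt)
Step 8: cell (1,2)='.' (+1 fires, +2 burnt)
Step 9: cell (1,2)='.' (+0 fires, +1 burnt)
  fire out at step 9

4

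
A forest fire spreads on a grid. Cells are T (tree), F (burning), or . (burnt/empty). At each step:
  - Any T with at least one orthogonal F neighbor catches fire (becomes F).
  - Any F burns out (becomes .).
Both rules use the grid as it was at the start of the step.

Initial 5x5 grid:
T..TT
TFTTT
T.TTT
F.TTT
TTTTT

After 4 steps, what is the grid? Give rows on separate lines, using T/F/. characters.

Step 1: 4 trees catch fire, 2 burn out
  T..TT
  F.FTT
  F.TTT
  ..TTT
  FTTTT
Step 2: 4 trees catch fire, 4 burn out
  F..TT
  ...FT
  ..FTT
  ..TTT
  .FTTT
Step 3: 5 trees catch fire, 4 burn out
  ...FT
  ....F
  ...FT
  ..FTT
  ..FTT
Step 4: 4 trees catch fire, 5 burn out
  ....F
  .....
  ....F
  ...FT
  ...FT

....F
.....
....F
...FT
...FT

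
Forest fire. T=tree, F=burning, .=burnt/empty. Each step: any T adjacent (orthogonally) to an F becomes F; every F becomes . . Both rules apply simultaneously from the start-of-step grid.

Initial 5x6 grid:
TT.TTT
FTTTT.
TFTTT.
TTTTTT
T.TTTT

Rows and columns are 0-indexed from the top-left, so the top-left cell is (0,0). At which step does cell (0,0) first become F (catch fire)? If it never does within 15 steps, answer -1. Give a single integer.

Step 1: cell (0,0)='F' (+5 fires, +2 burnt)
  -> target ignites at step 1
Step 2: cell (0,0)='.' (+5 fires, +5 burnt)
Step 3: cell (0,0)='.' (+5 fires, +5 burnt)
Step 4: cell (0,0)='.' (+4 fires, +5 burnt)
Step 5: cell (0,0)='.' (+3 fires, +4 burnt)
Step 6: cell (0,0)='.' (+2 fires, +3 burnt)
Step 7: cell (0,0)='.' (+0 fires, +2 burnt)
  fire out at step 7

1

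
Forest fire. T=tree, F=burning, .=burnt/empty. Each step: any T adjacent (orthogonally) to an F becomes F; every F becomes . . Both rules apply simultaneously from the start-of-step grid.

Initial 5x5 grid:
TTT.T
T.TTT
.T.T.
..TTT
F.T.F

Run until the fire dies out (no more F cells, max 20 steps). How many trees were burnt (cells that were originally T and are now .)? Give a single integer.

Answer: 13

Derivation:
Step 1: +1 fires, +2 burnt (F count now 1)
Step 2: +1 fires, +1 burnt (F count now 1)
Step 3: +2 fires, +1 burnt (F count now 2)
Step 4: +2 fires, +2 burnt (F count now 2)
Step 5: +2 fires, +2 burnt (F count now 2)
Step 6: +2 fires, +2 burnt (F count now 2)
Step 7: +1 fires, +2 burnt (F count now 1)
Step 8: +1 fires, +1 burnt (F count now 1)
Step 9: +1 fires, +1 burnt (F count now 1)
Step 10: +0 fires, +1 burnt (F count now 0)
Fire out after step 10
Initially T: 14, now '.': 24
Total burnt (originally-T cells now '.'): 13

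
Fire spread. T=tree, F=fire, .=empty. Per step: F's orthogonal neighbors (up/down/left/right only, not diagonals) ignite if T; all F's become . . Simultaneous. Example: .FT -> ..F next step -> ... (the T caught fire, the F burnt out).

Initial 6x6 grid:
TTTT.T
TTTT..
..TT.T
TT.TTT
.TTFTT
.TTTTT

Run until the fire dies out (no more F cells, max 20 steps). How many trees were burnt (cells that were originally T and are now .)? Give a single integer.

Answer: 25

Derivation:
Step 1: +4 fires, +1 burnt (F count now 4)
Step 2: +6 fires, +4 burnt (F count now 6)
Step 3: +6 fires, +6 burnt (F count now 6)
Step 4: +4 fires, +6 burnt (F count now 4)
Step 5: +2 fires, +4 burnt (F count now 2)
Step 6: +2 fires, +2 burnt (F count now 2)
Step 7: +1 fires, +2 burnt (F count now 1)
Step 8: +0 fires, +1 burnt (F count now 0)
Fire out after step 8
Initially T: 26, now '.': 35
Total burnt (originally-T cells now '.'): 25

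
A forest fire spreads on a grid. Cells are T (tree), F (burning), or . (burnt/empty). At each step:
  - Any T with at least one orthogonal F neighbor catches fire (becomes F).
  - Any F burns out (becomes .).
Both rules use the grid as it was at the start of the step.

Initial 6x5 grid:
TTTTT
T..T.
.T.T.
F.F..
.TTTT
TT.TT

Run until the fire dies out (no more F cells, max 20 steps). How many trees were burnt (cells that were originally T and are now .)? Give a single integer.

Step 1: +1 fires, +2 burnt (F count now 1)
Step 2: +2 fires, +1 burnt (F count now 2)
Step 3: +3 fires, +2 burnt (F count now 3)
Step 4: +2 fires, +3 burnt (F count now 2)
Step 5: +0 fires, +2 burnt (F count now 0)
Fire out after step 5
Initially T: 17, now '.': 21
Total burnt (originally-T cells now '.'): 8

Answer: 8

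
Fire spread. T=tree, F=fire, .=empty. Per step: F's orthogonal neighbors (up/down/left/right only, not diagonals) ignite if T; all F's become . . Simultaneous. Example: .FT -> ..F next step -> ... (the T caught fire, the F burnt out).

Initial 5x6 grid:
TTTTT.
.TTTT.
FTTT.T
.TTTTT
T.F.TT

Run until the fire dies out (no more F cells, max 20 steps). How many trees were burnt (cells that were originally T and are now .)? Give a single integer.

Step 1: +2 fires, +2 burnt (F count now 2)
Step 2: +4 fires, +2 burnt (F count now 4)
Step 3: +4 fires, +4 burnt (F count now 4)
Step 4: +5 fires, +4 burnt (F count now 5)
Step 5: +4 fires, +5 burnt (F count now 4)
Step 6: +1 fires, +4 burnt (F count now 1)
Step 7: +0 fires, +1 burnt (F count now 0)
Fire out after step 7
Initially T: 21, now '.': 29
Total burnt (originally-T cells now '.'): 20

Answer: 20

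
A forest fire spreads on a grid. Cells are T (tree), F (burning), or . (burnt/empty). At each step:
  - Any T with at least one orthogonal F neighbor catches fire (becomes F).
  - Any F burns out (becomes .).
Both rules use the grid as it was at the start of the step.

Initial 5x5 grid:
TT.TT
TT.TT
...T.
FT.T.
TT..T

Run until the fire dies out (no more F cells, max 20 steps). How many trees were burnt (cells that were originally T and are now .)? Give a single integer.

Step 1: +2 fires, +1 burnt (F count now 2)
Step 2: +1 fires, +2 burnt (F count now 1)
Step 3: +0 fires, +1 burnt (F count now 0)
Fire out after step 3
Initially T: 14, now '.': 14
Total burnt (originally-T cells now '.'): 3

Answer: 3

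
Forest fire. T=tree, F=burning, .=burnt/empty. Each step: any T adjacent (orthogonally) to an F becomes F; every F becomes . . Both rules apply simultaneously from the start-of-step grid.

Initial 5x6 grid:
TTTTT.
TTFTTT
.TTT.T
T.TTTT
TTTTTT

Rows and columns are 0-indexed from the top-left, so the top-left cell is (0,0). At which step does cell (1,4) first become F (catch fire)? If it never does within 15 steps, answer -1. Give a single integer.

Step 1: cell (1,4)='T' (+4 fires, +1 burnt)
Step 2: cell (1,4)='F' (+7 fires, +4 burnt)
  -> target ignites at step 2
Step 3: cell (1,4)='.' (+5 fires, +7 burnt)
Step 4: cell (1,4)='.' (+4 fires, +5 burnt)
Step 5: cell (1,4)='.' (+3 fires, +4 burnt)
Step 6: cell (1,4)='.' (+2 fires, +3 burnt)
Step 7: cell (1,4)='.' (+0 fires, +2 burnt)
  fire out at step 7

2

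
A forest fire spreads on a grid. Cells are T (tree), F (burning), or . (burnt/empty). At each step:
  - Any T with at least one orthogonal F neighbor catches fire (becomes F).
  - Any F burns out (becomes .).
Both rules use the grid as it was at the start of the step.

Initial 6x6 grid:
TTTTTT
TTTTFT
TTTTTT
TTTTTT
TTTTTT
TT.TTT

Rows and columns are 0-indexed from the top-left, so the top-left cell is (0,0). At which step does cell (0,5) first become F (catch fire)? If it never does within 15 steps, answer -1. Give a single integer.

Step 1: cell (0,5)='T' (+4 fires, +1 burnt)
Step 2: cell (0,5)='F' (+6 fires, +4 burnt)
  -> target ignites at step 2
Step 3: cell (0,5)='.' (+6 fires, +6 burnt)
Step 4: cell (0,5)='.' (+7 fires, +6 burnt)
Step 5: cell (0,5)='.' (+6 fires, +7 burnt)
Step 6: cell (0,5)='.' (+2 fires, +6 burnt)
Step 7: cell (0,5)='.' (+2 fires, +2 burnt)
Step 8: cell (0,5)='.' (+1 fires, +2 burnt)
Step 9: cell (0,5)='.' (+0 fires, +1 burnt)
  fire out at step 9

2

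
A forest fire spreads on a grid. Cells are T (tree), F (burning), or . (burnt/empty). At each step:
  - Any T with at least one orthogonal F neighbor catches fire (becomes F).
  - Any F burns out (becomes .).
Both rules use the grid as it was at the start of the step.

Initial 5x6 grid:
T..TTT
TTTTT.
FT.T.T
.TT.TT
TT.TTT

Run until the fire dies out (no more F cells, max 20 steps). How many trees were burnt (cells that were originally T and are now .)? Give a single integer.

Answer: 15

Derivation:
Step 1: +2 fires, +1 burnt (F count now 2)
Step 2: +3 fires, +2 burnt (F count now 3)
Step 3: +3 fires, +3 burnt (F count now 3)
Step 4: +2 fires, +3 burnt (F count now 2)
Step 5: +3 fires, +2 burnt (F count now 3)
Step 6: +1 fires, +3 burnt (F count now 1)
Step 7: +1 fires, +1 burnt (F count now 1)
Step 8: +0 fires, +1 burnt (F count now 0)
Fire out after step 8
Initially T: 21, now '.': 24
Total burnt (originally-T cells now '.'): 15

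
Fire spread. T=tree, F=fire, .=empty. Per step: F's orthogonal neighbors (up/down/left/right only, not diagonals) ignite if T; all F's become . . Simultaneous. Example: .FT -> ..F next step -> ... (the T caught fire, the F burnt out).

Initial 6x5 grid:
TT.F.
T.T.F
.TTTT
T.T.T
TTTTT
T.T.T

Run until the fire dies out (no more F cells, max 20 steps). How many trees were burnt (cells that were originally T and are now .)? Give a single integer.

Step 1: +1 fires, +2 burnt (F count now 1)
Step 2: +2 fires, +1 burnt (F count now 2)
Step 3: +2 fires, +2 burnt (F count now 2)
Step 4: +5 fires, +2 burnt (F count now 5)
Step 5: +1 fires, +5 burnt (F count now 1)
Step 6: +2 fires, +1 burnt (F count now 2)
Step 7: +1 fires, +2 burnt (F count now 1)
Step 8: +2 fires, +1 burnt (F count now 2)
Step 9: +0 fires, +2 burnt (F count now 0)
Fire out after step 9
Initially T: 19, now '.': 27
Total burnt (originally-T cells now '.'): 16

Answer: 16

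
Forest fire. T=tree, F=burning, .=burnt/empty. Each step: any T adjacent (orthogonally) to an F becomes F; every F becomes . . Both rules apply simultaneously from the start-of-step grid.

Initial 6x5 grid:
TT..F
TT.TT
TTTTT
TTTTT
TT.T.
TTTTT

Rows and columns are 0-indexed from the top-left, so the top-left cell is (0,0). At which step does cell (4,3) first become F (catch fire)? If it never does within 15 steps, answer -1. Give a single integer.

Step 1: cell (4,3)='T' (+1 fires, +1 burnt)
Step 2: cell (4,3)='T' (+2 fires, +1 burnt)
Step 3: cell (4,3)='T' (+2 fires, +2 burnt)
Step 4: cell (4,3)='T' (+2 fires, +2 burnt)
Step 5: cell (4,3)='F' (+3 fires, +2 burnt)
  -> target ignites at step 5
Step 6: cell (4,3)='.' (+4 fires, +3 burnt)
Step 7: cell (4,3)='.' (+6 fires, +4 burnt)
Step 8: cell (4,3)='.' (+3 fires, +6 burnt)
Step 9: cell (4,3)='.' (+1 fires, +3 burnt)
Step 10: cell (4,3)='.' (+0 fires, +1 burnt)
  fire out at step 10

5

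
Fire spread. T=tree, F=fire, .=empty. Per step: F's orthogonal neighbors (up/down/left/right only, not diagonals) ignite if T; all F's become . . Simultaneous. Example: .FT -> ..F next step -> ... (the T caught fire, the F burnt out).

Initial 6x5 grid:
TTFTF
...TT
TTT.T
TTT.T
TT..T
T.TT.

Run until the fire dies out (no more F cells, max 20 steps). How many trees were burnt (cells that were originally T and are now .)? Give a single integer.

Step 1: +3 fires, +2 burnt (F count now 3)
Step 2: +3 fires, +3 burnt (F count now 3)
Step 3: +1 fires, +3 burnt (F count now 1)
Step 4: +1 fires, +1 burnt (F count now 1)
Step 5: +0 fires, +1 burnt (F count now 0)
Fire out after step 5
Initially T: 19, now '.': 19
Total burnt (originally-T cells now '.'): 8

Answer: 8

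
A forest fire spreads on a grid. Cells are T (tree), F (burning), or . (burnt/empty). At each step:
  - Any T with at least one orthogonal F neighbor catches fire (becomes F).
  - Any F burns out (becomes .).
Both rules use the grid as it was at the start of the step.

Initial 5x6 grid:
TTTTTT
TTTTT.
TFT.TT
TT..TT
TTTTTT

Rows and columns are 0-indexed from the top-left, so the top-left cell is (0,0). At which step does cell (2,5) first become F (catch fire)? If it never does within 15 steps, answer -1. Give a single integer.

Step 1: cell (2,5)='T' (+4 fires, +1 burnt)
Step 2: cell (2,5)='T' (+5 fires, +4 burnt)
Step 3: cell (2,5)='T' (+5 fires, +5 burnt)
Step 4: cell (2,5)='T' (+3 fires, +5 burnt)
Step 5: cell (2,5)='T' (+3 fires, +3 burnt)
Step 6: cell (2,5)='F' (+4 fires, +3 burnt)
  -> target ignites at step 6
Step 7: cell (2,5)='.' (+1 fires, +4 burnt)
Step 8: cell (2,5)='.' (+0 fires, +1 burnt)
  fire out at step 8

6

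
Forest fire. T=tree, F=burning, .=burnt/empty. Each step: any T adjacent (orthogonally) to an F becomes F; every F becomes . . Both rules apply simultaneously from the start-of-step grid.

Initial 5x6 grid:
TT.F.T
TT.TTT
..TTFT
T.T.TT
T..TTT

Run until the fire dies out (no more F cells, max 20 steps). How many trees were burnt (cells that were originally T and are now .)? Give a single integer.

Answer: 13

Derivation:
Step 1: +5 fires, +2 burnt (F count now 5)
Step 2: +4 fires, +5 burnt (F count now 4)
Step 3: +4 fires, +4 burnt (F count now 4)
Step 4: +0 fires, +4 burnt (F count now 0)
Fire out after step 4
Initially T: 19, now '.': 24
Total burnt (originally-T cells now '.'): 13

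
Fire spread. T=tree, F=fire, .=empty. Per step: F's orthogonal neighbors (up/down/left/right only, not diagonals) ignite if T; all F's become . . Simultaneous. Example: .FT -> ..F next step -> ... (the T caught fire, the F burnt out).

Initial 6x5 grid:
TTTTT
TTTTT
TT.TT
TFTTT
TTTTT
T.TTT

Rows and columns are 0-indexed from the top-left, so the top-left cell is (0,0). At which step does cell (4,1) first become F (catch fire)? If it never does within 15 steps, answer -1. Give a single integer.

Step 1: cell (4,1)='F' (+4 fires, +1 burnt)
  -> target ignites at step 1
Step 2: cell (4,1)='.' (+5 fires, +4 burnt)
Step 3: cell (4,1)='.' (+8 fires, +5 burnt)
Step 4: cell (4,1)='.' (+6 fires, +8 burnt)
Step 5: cell (4,1)='.' (+3 fires, +6 burnt)
Step 6: cell (4,1)='.' (+1 fires, +3 burnt)
Step 7: cell (4,1)='.' (+0 fires, +1 burnt)
  fire out at step 7

1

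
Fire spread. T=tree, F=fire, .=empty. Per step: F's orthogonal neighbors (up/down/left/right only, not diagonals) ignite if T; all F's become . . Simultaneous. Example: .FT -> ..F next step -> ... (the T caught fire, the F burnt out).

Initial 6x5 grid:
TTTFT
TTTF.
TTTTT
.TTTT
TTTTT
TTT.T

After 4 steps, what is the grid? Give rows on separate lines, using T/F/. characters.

Step 1: 4 trees catch fire, 2 burn out
  TTF.F
  TTF..
  TTTFT
  .TTTT
  TTTTT
  TTT.T
Step 2: 5 trees catch fire, 4 burn out
  TF...
  TF...
  TTF.F
  .TTFT
  TTTTT
  TTT.T
Step 3: 6 trees catch fire, 5 burn out
  F....
  F....
  TF...
  .TF.F
  TTTFT
  TTT.T
Step 4: 4 trees catch fire, 6 burn out
  .....
  .....
  F....
  .F...
  TTF.F
  TTT.T

.....
.....
F....
.F...
TTF.F
TTT.T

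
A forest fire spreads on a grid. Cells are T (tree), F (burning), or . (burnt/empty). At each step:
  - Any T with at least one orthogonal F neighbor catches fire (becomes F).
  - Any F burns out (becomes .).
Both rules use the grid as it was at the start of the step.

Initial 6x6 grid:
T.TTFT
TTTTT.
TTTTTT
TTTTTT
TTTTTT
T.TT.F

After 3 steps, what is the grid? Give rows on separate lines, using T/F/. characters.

Step 1: 4 trees catch fire, 2 burn out
  T.TF.F
  TTTTF.
  TTTTTT
  TTTTTT
  TTTTTF
  T.TT..
Step 2: 5 trees catch fire, 4 burn out
  T.F...
  TTTF..
  TTTTFT
  TTTTTF
  TTTTF.
  T.TT..
Step 3: 5 trees catch fire, 5 burn out
  T.....
  TTF...
  TTTF.F
  TTTTF.
  TTTF..
  T.TT..

T.....
TTF...
TTTF.F
TTTTF.
TTTF..
T.TT..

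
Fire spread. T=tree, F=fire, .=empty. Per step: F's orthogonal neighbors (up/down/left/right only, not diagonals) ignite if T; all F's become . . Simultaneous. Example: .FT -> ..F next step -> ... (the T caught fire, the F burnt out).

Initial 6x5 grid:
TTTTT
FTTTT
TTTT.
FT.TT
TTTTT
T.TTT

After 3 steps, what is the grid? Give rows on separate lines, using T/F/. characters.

Step 1: 5 trees catch fire, 2 burn out
  FTTTT
  .FTTT
  FTTT.
  .F.TT
  FTTTT
  T.TTT
Step 2: 5 trees catch fire, 5 burn out
  .FTTT
  ..FTT
  .FTT.
  ...TT
  .FTTT
  F.TTT
Step 3: 4 trees catch fire, 5 burn out
  ..FTT
  ...FT
  ..FT.
  ...TT
  ..FTT
  ..TTT

..FTT
...FT
..FT.
...TT
..FTT
..TTT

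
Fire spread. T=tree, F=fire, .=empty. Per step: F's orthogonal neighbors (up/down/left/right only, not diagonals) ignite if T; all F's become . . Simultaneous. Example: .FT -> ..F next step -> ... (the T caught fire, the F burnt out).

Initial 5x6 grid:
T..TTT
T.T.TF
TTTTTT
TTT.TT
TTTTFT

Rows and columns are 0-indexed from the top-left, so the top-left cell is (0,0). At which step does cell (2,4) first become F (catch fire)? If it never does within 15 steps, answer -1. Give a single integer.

Step 1: cell (2,4)='T' (+6 fires, +2 burnt)
Step 2: cell (2,4)='F' (+4 fires, +6 burnt)
  -> target ignites at step 2
Step 3: cell (2,4)='.' (+4 fires, +4 burnt)
Step 4: cell (2,4)='.' (+3 fires, +4 burnt)
Step 5: cell (2,4)='.' (+3 fires, +3 burnt)
Step 6: cell (2,4)='.' (+1 fires, +3 burnt)
Step 7: cell (2,4)='.' (+1 fires, +1 burnt)
Step 8: cell (2,4)='.' (+1 fires, +1 burnt)
Step 9: cell (2,4)='.' (+0 fires, +1 burnt)
  fire out at step 9

2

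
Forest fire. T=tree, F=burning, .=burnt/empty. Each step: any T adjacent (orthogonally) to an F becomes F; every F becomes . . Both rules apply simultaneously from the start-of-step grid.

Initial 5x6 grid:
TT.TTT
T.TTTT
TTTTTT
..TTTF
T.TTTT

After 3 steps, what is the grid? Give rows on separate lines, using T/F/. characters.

Step 1: 3 trees catch fire, 1 burn out
  TT.TTT
  T.TTTT
  TTTTTF
  ..TTF.
  T.TTTF
Step 2: 4 trees catch fire, 3 burn out
  TT.TTT
  T.TTTF
  TTTTF.
  ..TF..
  T.TTF.
Step 3: 5 trees catch fire, 4 burn out
  TT.TTF
  T.TTF.
  TTTF..
  ..F...
  T.TF..

TT.TTF
T.TTF.
TTTF..
..F...
T.TF..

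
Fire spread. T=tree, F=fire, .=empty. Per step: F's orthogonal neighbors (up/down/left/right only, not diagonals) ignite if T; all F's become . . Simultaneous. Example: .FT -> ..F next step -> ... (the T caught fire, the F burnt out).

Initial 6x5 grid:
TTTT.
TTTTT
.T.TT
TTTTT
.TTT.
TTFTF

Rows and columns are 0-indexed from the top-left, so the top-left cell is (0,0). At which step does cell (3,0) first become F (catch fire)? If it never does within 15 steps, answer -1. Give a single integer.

Step 1: cell (3,0)='T' (+3 fires, +2 burnt)
Step 2: cell (3,0)='T' (+4 fires, +3 burnt)
Step 3: cell (3,0)='T' (+2 fires, +4 burnt)
Step 4: cell (3,0)='F' (+4 fires, +2 burnt)
  -> target ignites at step 4
Step 5: cell (3,0)='.' (+3 fires, +4 burnt)
Step 6: cell (3,0)='.' (+5 fires, +3 burnt)
Step 7: cell (3,0)='.' (+2 fires, +5 burnt)
Step 8: cell (3,0)='.' (+0 fires, +2 burnt)
  fire out at step 8

4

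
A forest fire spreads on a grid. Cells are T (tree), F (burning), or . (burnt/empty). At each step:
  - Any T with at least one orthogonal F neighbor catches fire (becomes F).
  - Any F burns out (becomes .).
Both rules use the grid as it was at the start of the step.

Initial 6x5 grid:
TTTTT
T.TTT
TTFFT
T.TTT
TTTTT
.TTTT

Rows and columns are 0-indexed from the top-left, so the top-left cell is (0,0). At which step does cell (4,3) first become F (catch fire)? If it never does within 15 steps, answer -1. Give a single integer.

Step 1: cell (4,3)='T' (+6 fires, +2 burnt)
Step 2: cell (4,3)='F' (+7 fires, +6 burnt)
  -> target ignites at step 2
Step 3: cell (4,3)='.' (+8 fires, +7 burnt)
Step 4: cell (4,3)='.' (+4 fires, +8 burnt)
Step 5: cell (4,3)='.' (+0 fires, +4 burnt)
  fire out at step 5

2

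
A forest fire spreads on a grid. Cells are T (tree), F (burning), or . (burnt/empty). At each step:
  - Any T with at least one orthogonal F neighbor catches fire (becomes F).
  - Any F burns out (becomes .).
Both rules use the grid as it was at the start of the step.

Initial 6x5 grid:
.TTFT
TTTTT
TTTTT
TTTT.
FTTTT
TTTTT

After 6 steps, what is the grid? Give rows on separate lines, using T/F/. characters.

Step 1: 6 trees catch fire, 2 burn out
  .TF.F
  TTTFT
  TTTTT
  FTTT.
  .FTTT
  FTTTT
Step 2: 8 trees catch fire, 6 burn out
  .F...
  TTF.F
  FTTFT
  .FTT.
  ..FTT
  .FTTT
Step 3: 9 trees catch fire, 8 burn out
  .....
  FF...
  .FF.F
  ..FF.
  ...FT
  ..FTT
Step 4: 2 trees catch fire, 9 burn out
  .....
  .....
  .....
  .....
  ....F
  ...FT
Step 5: 1 trees catch fire, 2 burn out
  .....
  .....
  .....
  .....
  .....
  ....F
Step 6: 0 trees catch fire, 1 burn out
  .....
  .....
  .....
  .....
  .....
  .....

.....
.....
.....
.....
.....
.....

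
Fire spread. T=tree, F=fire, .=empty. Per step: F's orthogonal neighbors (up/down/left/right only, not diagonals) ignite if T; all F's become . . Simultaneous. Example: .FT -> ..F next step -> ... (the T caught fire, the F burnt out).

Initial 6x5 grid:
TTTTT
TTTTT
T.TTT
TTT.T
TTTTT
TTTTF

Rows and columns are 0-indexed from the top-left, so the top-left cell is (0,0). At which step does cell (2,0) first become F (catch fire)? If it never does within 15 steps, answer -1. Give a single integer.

Step 1: cell (2,0)='T' (+2 fires, +1 burnt)
Step 2: cell (2,0)='T' (+3 fires, +2 burnt)
Step 3: cell (2,0)='T' (+3 fires, +3 burnt)
Step 4: cell (2,0)='T' (+5 fires, +3 burnt)
Step 5: cell (2,0)='T' (+5 fires, +5 burnt)
Step 6: cell (2,0)='T' (+3 fires, +5 burnt)
Step 7: cell (2,0)='F' (+3 fires, +3 burnt)
  -> target ignites at step 7
Step 8: cell (2,0)='.' (+2 fires, +3 burnt)
Step 9: cell (2,0)='.' (+1 fires, +2 burnt)
Step 10: cell (2,0)='.' (+0 fires, +1 burnt)
  fire out at step 10

7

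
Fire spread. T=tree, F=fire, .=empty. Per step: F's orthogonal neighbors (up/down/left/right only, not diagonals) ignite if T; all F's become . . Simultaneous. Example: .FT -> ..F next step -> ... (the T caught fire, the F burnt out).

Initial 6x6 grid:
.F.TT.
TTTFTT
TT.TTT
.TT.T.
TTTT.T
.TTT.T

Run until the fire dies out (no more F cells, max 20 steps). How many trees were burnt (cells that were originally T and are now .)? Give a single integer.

Answer: 22

Derivation:
Step 1: +5 fires, +2 burnt (F count now 5)
Step 2: +5 fires, +5 burnt (F count now 5)
Step 3: +4 fires, +5 burnt (F count now 4)
Step 4: +2 fires, +4 burnt (F count now 2)
Step 5: +3 fires, +2 burnt (F count now 3)
Step 6: +2 fires, +3 burnt (F count now 2)
Step 7: +1 fires, +2 burnt (F count now 1)
Step 8: +0 fires, +1 burnt (F count now 0)
Fire out after step 8
Initially T: 24, now '.': 34
Total burnt (originally-T cells now '.'): 22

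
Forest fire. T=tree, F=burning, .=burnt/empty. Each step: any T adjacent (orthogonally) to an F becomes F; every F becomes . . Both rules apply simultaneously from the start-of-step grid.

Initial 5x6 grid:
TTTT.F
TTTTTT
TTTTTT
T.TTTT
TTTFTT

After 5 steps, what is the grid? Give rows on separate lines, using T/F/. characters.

Step 1: 4 trees catch fire, 2 burn out
  TTTT..
  TTTTTF
  TTTTTT
  T.TFTT
  TTF.FT
Step 2: 7 trees catch fire, 4 burn out
  TTTT..
  TTTTF.
  TTTFTF
  T.F.FT
  TF...F
Step 3: 5 trees catch fire, 7 burn out
  TTTT..
  TTTF..
  TTF.F.
  T....F
  F.....
Step 4: 4 trees catch fire, 5 burn out
  TTTF..
  TTF...
  TF....
  F.....
  ......
Step 5: 3 trees catch fire, 4 burn out
  TTF...
  TF....
  F.....
  ......
  ......

TTF...
TF....
F.....
......
......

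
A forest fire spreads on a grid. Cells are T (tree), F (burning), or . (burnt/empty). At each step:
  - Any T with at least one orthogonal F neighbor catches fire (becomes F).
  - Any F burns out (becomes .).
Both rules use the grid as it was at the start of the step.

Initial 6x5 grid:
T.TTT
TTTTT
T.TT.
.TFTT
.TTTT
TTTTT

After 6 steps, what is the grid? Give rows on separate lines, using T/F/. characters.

Step 1: 4 trees catch fire, 1 burn out
  T.TTT
  TTTTT
  T.FT.
  .F.FT
  .TFTT
  TTTTT
Step 2: 6 trees catch fire, 4 burn out
  T.TTT
  TTFTT
  T..F.
  ....F
  .F.FT
  TTFTT
Step 3: 6 trees catch fire, 6 burn out
  T.FTT
  TF.FT
  T....
  .....
  ....F
  TF.FT
Step 4: 5 trees catch fire, 6 burn out
  T..FT
  F...F
  T....
  .....
  .....
  F...F
Step 5: 3 trees catch fire, 5 burn out
  F...F
  .....
  F....
  .....
  .....
  .....
Step 6: 0 trees catch fire, 3 burn out
  .....
  .....
  .....
  .....
  .....
  .....

.....
.....
.....
.....
.....
.....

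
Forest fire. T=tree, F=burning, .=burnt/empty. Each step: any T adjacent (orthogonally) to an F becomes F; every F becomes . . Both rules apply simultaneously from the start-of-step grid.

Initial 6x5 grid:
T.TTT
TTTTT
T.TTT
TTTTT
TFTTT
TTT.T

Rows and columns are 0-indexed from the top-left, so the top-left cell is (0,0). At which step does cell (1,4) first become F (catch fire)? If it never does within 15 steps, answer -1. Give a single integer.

Step 1: cell (1,4)='T' (+4 fires, +1 burnt)
Step 2: cell (1,4)='T' (+5 fires, +4 burnt)
Step 3: cell (1,4)='T' (+4 fires, +5 burnt)
Step 4: cell (1,4)='T' (+5 fires, +4 burnt)
Step 5: cell (1,4)='T' (+5 fires, +5 burnt)
Step 6: cell (1,4)='F' (+2 fires, +5 burnt)
  -> target ignites at step 6
Step 7: cell (1,4)='.' (+1 fires, +2 burnt)
Step 8: cell (1,4)='.' (+0 fires, +1 burnt)
  fire out at step 8

6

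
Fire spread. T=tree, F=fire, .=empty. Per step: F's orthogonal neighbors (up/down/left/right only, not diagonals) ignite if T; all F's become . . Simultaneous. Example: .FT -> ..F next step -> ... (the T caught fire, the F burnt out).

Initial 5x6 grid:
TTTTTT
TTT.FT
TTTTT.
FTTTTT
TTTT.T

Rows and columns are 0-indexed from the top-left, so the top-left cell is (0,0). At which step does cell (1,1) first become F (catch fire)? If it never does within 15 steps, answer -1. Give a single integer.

Step 1: cell (1,1)='T' (+6 fires, +2 burnt)
Step 2: cell (1,1)='T' (+8 fires, +6 burnt)
Step 3: cell (1,1)='F' (+7 fires, +8 burnt)
  -> target ignites at step 3
Step 4: cell (1,1)='.' (+4 fires, +7 burnt)
Step 5: cell (1,1)='.' (+0 fires, +4 burnt)
  fire out at step 5

3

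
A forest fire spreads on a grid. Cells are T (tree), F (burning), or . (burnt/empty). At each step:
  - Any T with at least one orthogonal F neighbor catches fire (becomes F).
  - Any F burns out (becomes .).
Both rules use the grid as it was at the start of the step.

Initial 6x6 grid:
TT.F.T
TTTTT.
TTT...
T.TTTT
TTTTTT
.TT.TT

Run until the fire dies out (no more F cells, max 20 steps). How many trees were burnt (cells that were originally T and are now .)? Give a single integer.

Answer: 25

Derivation:
Step 1: +1 fires, +1 burnt (F count now 1)
Step 2: +2 fires, +1 burnt (F count now 2)
Step 3: +2 fires, +2 burnt (F count now 2)
Step 4: +4 fires, +2 burnt (F count now 4)
Step 5: +4 fires, +4 burnt (F count now 4)
Step 6: +5 fires, +4 burnt (F count now 5)
Step 7: +4 fires, +5 burnt (F count now 4)
Step 8: +2 fires, +4 burnt (F count now 2)
Step 9: +1 fires, +2 burnt (F count now 1)
Step 10: +0 fires, +1 burnt (F count now 0)
Fire out after step 10
Initially T: 26, now '.': 35
Total burnt (originally-T cells now '.'): 25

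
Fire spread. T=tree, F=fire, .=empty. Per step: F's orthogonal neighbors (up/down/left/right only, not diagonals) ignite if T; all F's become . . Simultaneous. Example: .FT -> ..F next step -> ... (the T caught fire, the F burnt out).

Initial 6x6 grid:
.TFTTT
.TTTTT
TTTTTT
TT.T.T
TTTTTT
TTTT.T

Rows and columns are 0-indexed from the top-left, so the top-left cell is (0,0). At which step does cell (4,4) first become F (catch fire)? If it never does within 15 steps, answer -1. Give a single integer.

Step 1: cell (4,4)='T' (+3 fires, +1 burnt)
Step 2: cell (4,4)='T' (+4 fires, +3 burnt)
Step 3: cell (4,4)='T' (+4 fires, +4 burnt)
Step 4: cell (4,4)='T' (+5 fires, +4 burnt)
Step 5: cell (4,4)='T' (+4 fires, +5 burnt)
Step 6: cell (4,4)='F' (+6 fires, +4 burnt)
  -> target ignites at step 6
Step 7: cell (4,4)='.' (+3 fires, +6 burnt)
Step 8: cell (4,4)='.' (+1 fires, +3 burnt)
Step 9: cell (4,4)='.' (+0 fires, +1 burnt)
  fire out at step 9

6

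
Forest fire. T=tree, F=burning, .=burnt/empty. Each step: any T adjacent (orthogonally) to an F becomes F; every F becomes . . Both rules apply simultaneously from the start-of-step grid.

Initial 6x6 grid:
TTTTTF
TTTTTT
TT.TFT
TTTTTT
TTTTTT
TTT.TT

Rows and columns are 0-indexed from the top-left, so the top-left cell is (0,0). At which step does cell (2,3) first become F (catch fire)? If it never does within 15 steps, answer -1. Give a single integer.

Step 1: cell (2,3)='F' (+6 fires, +2 burnt)
  -> target ignites at step 1
Step 2: cell (2,3)='.' (+5 fires, +6 burnt)
Step 3: cell (2,3)='.' (+6 fires, +5 burnt)
Step 4: cell (2,3)='.' (+5 fires, +6 burnt)
Step 5: cell (2,3)='.' (+6 fires, +5 burnt)
Step 6: cell (2,3)='.' (+3 fires, +6 burnt)
Step 7: cell (2,3)='.' (+1 fires, +3 burnt)
Step 8: cell (2,3)='.' (+0 fires, +1 burnt)
  fire out at step 8

1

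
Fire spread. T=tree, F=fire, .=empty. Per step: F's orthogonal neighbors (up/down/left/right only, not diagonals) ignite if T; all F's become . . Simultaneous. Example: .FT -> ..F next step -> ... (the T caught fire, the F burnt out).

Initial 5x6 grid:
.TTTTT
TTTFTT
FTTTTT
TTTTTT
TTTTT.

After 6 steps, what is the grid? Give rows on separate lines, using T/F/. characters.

Step 1: 7 trees catch fire, 2 burn out
  .TTFTT
  FTF.FT
  .FTFTT
  FTTTTT
  TTTTT.
Step 2: 9 trees catch fire, 7 burn out
  .TF.FT
  .F...F
  ..F.FT
  .FTFTT
  FTTTT.
Step 3: 7 trees catch fire, 9 burn out
  .F...F
  ......
  .....F
  ..F.FT
  .FTFT.
Step 4: 3 trees catch fire, 7 burn out
  ......
  ......
  ......
  .....F
  ..F.F.
Step 5: 0 trees catch fire, 3 burn out
  ......
  ......
  ......
  ......
  ......
Step 6: 0 trees catch fire, 0 burn out
  ......
  ......
  ......
  ......
  ......

......
......
......
......
......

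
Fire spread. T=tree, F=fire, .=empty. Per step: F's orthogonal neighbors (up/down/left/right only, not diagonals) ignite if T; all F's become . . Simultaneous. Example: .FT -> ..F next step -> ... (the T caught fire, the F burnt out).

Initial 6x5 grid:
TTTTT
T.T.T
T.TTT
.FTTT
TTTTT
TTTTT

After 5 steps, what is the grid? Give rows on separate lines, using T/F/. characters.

Step 1: 2 trees catch fire, 1 burn out
  TTTTT
  T.T.T
  T.TTT
  ..FTT
  TFTTT
  TTTTT
Step 2: 5 trees catch fire, 2 burn out
  TTTTT
  T.T.T
  T.FTT
  ...FT
  F.FTT
  TFTTT
Step 3: 6 trees catch fire, 5 burn out
  TTTTT
  T.F.T
  T..FT
  ....F
  ...FT
  F.FTT
Step 4: 4 trees catch fire, 6 burn out
  TTFTT
  T...T
  T...F
  .....
  ....F
  ...FT
Step 5: 4 trees catch fire, 4 burn out
  TF.FT
  T...F
  T....
  .....
  .....
  ....F

TF.FT
T...F
T....
.....
.....
....F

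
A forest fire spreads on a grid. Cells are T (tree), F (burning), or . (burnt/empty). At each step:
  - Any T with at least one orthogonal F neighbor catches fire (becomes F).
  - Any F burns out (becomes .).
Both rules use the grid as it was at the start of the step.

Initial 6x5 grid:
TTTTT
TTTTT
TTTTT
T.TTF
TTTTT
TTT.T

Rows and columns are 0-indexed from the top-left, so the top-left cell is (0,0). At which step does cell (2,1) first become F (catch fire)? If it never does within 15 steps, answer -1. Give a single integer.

Step 1: cell (2,1)='T' (+3 fires, +1 burnt)
Step 2: cell (2,1)='T' (+5 fires, +3 burnt)
Step 3: cell (2,1)='T' (+4 fires, +5 burnt)
Step 4: cell (2,1)='F' (+5 fires, +4 burnt)
  -> target ignites at step 4
Step 5: cell (2,1)='.' (+5 fires, +5 burnt)
Step 6: cell (2,1)='.' (+4 fires, +5 burnt)
Step 7: cell (2,1)='.' (+1 fires, +4 burnt)
Step 8: cell (2,1)='.' (+0 fires, +1 burnt)
  fire out at step 8

4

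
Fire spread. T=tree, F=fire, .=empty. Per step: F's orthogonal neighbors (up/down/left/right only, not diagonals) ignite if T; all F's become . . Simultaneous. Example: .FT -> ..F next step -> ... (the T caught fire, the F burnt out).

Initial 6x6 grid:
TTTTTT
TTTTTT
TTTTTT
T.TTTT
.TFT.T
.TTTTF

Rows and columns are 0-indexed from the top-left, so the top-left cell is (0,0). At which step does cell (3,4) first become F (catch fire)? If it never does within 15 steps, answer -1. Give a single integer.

Step 1: cell (3,4)='T' (+6 fires, +2 burnt)
Step 2: cell (3,4)='T' (+5 fires, +6 burnt)
Step 3: cell (3,4)='F' (+5 fires, +5 burnt)
  -> target ignites at step 3
Step 4: cell (3,4)='.' (+6 fires, +5 burnt)
Step 5: cell (3,4)='.' (+6 fires, +6 burnt)
Step 6: cell (3,4)='.' (+2 fires, +6 burnt)
Step 7: cell (3,4)='.' (+0 fires, +2 burnt)
  fire out at step 7

3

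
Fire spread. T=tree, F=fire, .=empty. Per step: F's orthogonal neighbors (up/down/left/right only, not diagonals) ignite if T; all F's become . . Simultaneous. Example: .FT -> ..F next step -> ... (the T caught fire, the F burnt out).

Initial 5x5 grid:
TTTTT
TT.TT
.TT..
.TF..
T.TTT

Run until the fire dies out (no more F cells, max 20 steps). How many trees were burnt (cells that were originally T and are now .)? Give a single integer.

Answer: 15

Derivation:
Step 1: +3 fires, +1 burnt (F count now 3)
Step 2: +2 fires, +3 burnt (F count now 2)
Step 3: +2 fires, +2 burnt (F count now 2)
Step 4: +2 fires, +2 burnt (F count now 2)
Step 5: +2 fires, +2 burnt (F count now 2)
Step 6: +1 fires, +2 burnt (F count now 1)
Step 7: +2 fires, +1 burnt (F count now 2)
Step 8: +1 fires, +2 burnt (F count now 1)
Step 9: +0 fires, +1 burnt (F count now 0)
Fire out after step 9
Initially T: 16, now '.': 24
Total burnt (originally-T cells now '.'): 15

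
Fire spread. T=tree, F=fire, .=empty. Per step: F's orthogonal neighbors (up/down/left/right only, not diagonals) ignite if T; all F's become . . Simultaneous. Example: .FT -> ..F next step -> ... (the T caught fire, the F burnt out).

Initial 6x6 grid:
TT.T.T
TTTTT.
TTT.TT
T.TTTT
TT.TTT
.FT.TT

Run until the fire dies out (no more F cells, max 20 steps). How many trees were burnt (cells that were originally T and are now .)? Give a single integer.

Answer: 26

Derivation:
Step 1: +2 fires, +1 burnt (F count now 2)
Step 2: +1 fires, +2 burnt (F count now 1)
Step 3: +1 fires, +1 burnt (F count now 1)
Step 4: +1 fires, +1 burnt (F count now 1)
Step 5: +2 fires, +1 burnt (F count now 2)
Step 6: +3 fires, +2 burnt (F count now 3)
Step 7: +3 fires, +3 burnt (F count now 3)
Step 8: +2 fires, +3 burnt (F count now 2)
Step 9: +4 fires, +2 burnt (F count now 4)
Step 10: +3 fires, +4 burnt (F count now 3)
Step 11: +3 fires, +3 burnt (F count now 3)
Step 12: +1 fires, +3 burnt (F count now 1)
Step 13: +0 fires, +1 burnt (F count now 0)
Fire out after step 13
Initially T: 27, now '.': 35
Total burnt (originally-T cells now '.'): 26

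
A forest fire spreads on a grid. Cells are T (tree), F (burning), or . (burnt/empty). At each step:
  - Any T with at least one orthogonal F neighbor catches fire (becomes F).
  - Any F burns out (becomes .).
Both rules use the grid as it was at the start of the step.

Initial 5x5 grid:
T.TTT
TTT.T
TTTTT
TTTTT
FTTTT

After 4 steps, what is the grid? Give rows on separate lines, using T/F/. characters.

Step 1: 2 trees catch fire, 1 burn out
  T.TTT
  TTT.T
  TTTTT
  FTTTT
  .FTTT
Step 2: 3 trees catch fire, 2 burn out
  T.TTT
  TTT.T
  FTTTT
  .FTTT
  ..FTT
Step 3: 4 trees catch fire, 3 burn out
  T.TTT
  FTT.T
  .FTTT
  ..FTT
  ...FT
Step 4: 5 trees catch fire, 4 burn out
  F.TTT
  .FT.T
  ..FTT
  ...FT
  ....F

F.TTT
.FT.T
..FTT
...FT
....F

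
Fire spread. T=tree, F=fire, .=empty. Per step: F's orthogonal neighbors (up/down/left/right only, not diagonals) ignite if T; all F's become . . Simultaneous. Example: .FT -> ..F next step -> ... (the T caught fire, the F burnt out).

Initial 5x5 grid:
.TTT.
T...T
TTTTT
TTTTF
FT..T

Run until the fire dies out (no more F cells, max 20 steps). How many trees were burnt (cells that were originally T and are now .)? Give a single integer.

Answer: 13

Derivation:
Step 1: +5 fires, +2 burnt (F count now 5)
Step 2: +5 fires, +5 burnt (F count now 5)
Step 3: +3 fires, +5 burnt (F count now 3)
Step 4: +0 fires, +3 burnt (F count now 0)
Fire out after step 4
Initially T: 16, now '.': 22
Total burnt (originally-T cells now '.'): 13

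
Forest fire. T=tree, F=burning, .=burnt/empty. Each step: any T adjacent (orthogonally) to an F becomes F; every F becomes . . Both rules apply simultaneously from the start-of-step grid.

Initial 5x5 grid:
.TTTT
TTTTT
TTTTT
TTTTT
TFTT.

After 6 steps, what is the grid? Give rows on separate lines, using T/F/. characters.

Step 1: 3 trees catch fire, 1 burn out
  .TTTT
  TTTTT
  TTTTT
  TFTTT
  F.FT.
Step 2: 4 trees catch fire, 3 burn out
  .TTTT
  TTTTT
  TFTTT
  F.FTT
  ...F.
Step 3: 4 trees catch fire, 4 burn out
  .TTTT
  TFTTT
  F.FTT
  ...FT
  .....
Step 4: 5 trees catch fire, 4 burn out
  .FTTT
  F.FTT
  ...FT
  ....F
  .....
Step 5: 3 trees catch fire, 5 burn out
  ..FTT
  ...FT
  ....F
  .....
  .....
Step 6: 2 trees catch fire, 3 burn out
  ...FT
  ....F
  .....
  .....
  .....

...FT
....F
.....
.....
.....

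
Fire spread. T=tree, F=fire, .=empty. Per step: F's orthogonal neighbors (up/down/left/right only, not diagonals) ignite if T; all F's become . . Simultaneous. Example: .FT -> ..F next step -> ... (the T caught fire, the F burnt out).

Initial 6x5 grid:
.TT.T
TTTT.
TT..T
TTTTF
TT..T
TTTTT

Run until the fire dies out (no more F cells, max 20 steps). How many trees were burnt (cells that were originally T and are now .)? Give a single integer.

Step 1: +3 fires, +1 burnt (F count now 3)
Step 2: +2 fires, +3 burnt (F count now 2)
Step 3: +2 fires, +2 burnt (F count now 2)
Step 4: +4 fires, +2 burnt (F count now 4)
Step 5: +4 fires, +4 burnt (F count now 4)
Step 6: +4 fires, +4 burnt (F count now 4)
Step 7: +2 fires, +4 burnt (F count now 2)
Step 8: +0 fires, +2 burnt (F count now 0)
Fire out after step 8
Initially T: 22, now '.': 29
Total burnt (originally-T cells now '.'): 21

Answer: 21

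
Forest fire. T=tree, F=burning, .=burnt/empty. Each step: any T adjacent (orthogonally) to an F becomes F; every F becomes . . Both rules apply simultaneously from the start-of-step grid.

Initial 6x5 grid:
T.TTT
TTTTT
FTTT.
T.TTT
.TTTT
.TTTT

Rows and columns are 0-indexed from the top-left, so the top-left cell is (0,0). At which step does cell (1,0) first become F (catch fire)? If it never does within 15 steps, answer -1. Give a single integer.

Step 1: cell (1,0)='F' (+3 fires, +1 burnt)
  -> target ignites at step 1
Step 2: cell (1,0)='.' (+3 fires, +3 burnt)
Step 3: cell (1,0)='.' (+3 fires, +3 burnt)
Step 4: cell (1,0)='.' (+4 fires, +3 burnt)
Step 5: cell (1,0)='.' (+6 fires, +4 burnt)
Step 6: cell (1,0)='.' (+4 fires, +6 burnt)
Step 7: cell (1,0)='.' (+1 fires, +4 burnt)
Step 8: cell (1,0)='.' (+0 fires, +1 burnt)
  fire out at step 8

1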